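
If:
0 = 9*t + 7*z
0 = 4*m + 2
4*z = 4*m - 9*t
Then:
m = -1/2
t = -14/27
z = 2/3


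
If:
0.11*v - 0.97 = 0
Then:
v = 8.82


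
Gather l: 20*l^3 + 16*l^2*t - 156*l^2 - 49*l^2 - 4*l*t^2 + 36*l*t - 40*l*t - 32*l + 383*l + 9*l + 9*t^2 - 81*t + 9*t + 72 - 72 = 20*l^3 + l^2*(16*t - 205) + l*(-4*t^2 - 4*t + 360) + 9*t^2 - 72*t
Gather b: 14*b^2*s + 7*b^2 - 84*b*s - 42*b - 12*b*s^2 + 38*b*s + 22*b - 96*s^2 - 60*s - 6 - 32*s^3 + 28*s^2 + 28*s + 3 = b^2*(14*s + 7) + b*(-12*s^2 - 46*s - 20) - 32*s^3 - 68*s^2 - 32*s - 3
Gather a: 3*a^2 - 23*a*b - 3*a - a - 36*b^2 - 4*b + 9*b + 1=3*a^2 + a*(-23*b - 4) - 36*b^2 + 5*b + 1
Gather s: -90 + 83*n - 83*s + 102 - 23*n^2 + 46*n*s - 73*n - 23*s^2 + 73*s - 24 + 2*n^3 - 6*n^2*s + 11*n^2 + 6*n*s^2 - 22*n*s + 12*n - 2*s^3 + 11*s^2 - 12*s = 2*n^3 - 12*n^2 + 22*n - 2*s^3 + s^2*(6*n - 12) + s*(-6*n^2 + 24*n - 22) - 12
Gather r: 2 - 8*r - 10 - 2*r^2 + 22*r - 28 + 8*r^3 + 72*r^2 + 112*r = 8*r^3 + 70*r^2 + 126*r - 36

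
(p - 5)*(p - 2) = p^2 - 7*p + 10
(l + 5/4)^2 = l^2 + 5*l/2 + 25/16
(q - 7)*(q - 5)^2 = q^3 - 17*q^2 + 95*q - 175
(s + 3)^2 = s^2 + 6*s + 9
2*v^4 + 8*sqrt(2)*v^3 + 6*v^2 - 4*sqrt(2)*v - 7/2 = (v - sqrt(2)/2)*(v + 7*sqrt(2)/2)*(sqrt(2)*v + 1)^2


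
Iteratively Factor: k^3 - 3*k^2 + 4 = (k - 2)*(k^2 - k - 2) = (k - 2)*(k + 1)*(k - 2)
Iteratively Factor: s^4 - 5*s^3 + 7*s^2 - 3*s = (s - 1)*(s^3 - 4*s^2 + 3*s) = (s - 3)*(s - 1)*(s^2 - s) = (s - 3)*(s - 1)^2*(s)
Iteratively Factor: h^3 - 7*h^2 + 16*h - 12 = (h - 2)*(h^2 - 5*h + 6) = (h - 2)^2*(h - 3)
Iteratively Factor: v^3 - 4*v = (v + 2)*(v^2 - 2*v) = v*(v + 2)*(v - 2)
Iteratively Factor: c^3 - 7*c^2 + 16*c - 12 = (c - 2)*(c^2 - 5*c + 6) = (c - 3)*(c - 2)*(c - 2)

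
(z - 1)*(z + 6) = z^2 + 5*z - 6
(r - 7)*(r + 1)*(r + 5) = r^3 - r^2 - 37*r - 35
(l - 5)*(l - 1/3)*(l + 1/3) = l^3 - 5*l^2 - l/9 + 5/9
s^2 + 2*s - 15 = (s - 3)*(s + 5)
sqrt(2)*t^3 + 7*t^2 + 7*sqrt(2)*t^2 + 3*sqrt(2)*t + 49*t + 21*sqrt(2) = (t + 7)*(t + 3*sqrt(2))*(sqrt(2)*t + 1)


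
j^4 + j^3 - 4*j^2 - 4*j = j*(j - 2)*(j + 1)*(j + 2)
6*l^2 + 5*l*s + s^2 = (2*l + s)*(3*l + s)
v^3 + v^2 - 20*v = v*(v - 4)*(v + 5)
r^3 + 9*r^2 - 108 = (r - 3)*(r + 6)^2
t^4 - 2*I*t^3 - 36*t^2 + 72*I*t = t*(t - 6)*(t + 6)*(t - 2*I)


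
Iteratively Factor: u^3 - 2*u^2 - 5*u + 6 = (u - 3)*(u^2 + u - 2) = (u - 3)*(u + 2)*(u - 1)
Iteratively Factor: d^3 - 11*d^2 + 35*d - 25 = (d - 1)*(d^2 - 10*d + 25) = (d - 5)*(d - 1)*(d - 5)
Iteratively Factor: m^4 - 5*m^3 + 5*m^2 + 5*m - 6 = (m - 2)*(m^3 - 3*m^2 - m + 3) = (m - 2)*(m - 1)*(m^2 - 2*m - 3) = (m - 3)*(m - 2)*(m - 1)*(m + 1)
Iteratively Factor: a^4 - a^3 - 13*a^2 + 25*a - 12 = (a - 1)*(a^3 - 13*a + 12) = (a - 3)*(a - 1)*(a^2 + 3*a - 4) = (a - 3)*(a - 1)^2*(a + 4)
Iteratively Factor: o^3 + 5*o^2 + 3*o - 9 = (o + 3)*(o^2 + 2*o - 3) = (o + 3)^2*(o - 1)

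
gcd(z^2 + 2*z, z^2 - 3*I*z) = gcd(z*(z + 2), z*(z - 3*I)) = z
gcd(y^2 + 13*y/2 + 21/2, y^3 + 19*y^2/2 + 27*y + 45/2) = y + 3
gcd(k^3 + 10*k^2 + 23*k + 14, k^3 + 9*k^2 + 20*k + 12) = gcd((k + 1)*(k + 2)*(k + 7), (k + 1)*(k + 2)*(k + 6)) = k^2 + 3*k + 2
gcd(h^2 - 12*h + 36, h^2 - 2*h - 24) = h - 6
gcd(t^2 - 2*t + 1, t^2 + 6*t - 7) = t - 1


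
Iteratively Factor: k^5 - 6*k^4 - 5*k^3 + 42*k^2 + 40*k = (k - 5)*(k^4 - k^3 - 10*k^2 - 8*k) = (k - 5)*(k + 1)*(k^3 - 2*k^2 - 8*k) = k*(k - 5)*(k + 1)*(k^2 - 2*k - 8) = k*(k - 5)*(k - 4)*(k + 1)*(k + 2)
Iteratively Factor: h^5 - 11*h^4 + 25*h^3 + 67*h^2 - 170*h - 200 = (h + 2)*(h^4 - 13*h^3 + 51*h^2 - 35*h - 100) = (h - 4)*(h + 2)*(h^3 - 9*h^2 + 15*h + 25) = (h - 4)*(h + 1)*(h + 2)*(h^2 - 10*h + 25) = (h - 5)*(h - 4)*(h + 1)*(h + 2)*(h - 5)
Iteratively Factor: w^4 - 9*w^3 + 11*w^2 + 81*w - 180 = (w - 3)*(w^3 - 6*w^2 - 7*w + 60) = (w - 3)*(w + 3)*(w^2 - 9*w + 20) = (w - 4)*(w - 3)*(w + 3)*(w - 5)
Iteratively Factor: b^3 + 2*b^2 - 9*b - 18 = (b + 3)*(b^2 - b - 6) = (b + 2)*(b + 3)*(b - 3)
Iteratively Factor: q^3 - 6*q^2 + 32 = (q - 4)*(q^2 - 2*q - 8) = (q - 4)*(q + 2)*(q - 4)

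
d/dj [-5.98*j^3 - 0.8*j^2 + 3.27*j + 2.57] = -17.94*j^2 - 1.6*j + 3.27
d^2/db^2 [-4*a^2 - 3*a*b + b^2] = 2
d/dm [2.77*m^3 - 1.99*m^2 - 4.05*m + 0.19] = 8.31*m^2 - 3.98*m - 4.05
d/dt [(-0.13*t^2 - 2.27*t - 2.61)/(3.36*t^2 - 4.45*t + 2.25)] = (8.2057*t^2 + 16.9542*t - 16.722)/(11.2896*t^4 - 29.904*t^3 + 34.9225*t^2 - 20.025*t + 5.0625)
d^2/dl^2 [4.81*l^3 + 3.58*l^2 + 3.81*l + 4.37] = 28.86*l + 7.16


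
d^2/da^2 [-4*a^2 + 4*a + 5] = -8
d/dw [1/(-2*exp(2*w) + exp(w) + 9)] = (4*exp(w) - 1)*exp(w)/(-2*exp(2*w) + exp(w) + 9)^2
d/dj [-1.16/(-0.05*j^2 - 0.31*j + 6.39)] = (-0.116*j - 0.3596)/(0.05*j^2 + 0.31*j - 6.39)^2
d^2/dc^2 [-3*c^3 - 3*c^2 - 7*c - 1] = -18*c - 6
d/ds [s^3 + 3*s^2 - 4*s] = 3*s^2 + 6*s - 4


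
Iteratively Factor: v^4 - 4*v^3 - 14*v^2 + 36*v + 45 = (v - 3)*(v^3 - v^2 - 17*v - 15) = (v - 3)*(v + 3)*(v^2 - 4*v - 5) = (v - 5)*(v - 3)*(v + 3)*(v + 1)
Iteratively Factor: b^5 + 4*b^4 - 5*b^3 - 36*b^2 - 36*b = (b + 2)*(b^4 + 2*b^3 - 9*b^2 - 18*b) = (b - 3)*(b + 2)*(b^3 + 5*b^2 + 6*b) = b*(b - 3)*(b + 2)*(b^2 + 5*b + 6) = b*(b - 3)*(b + 2)^2*(b + 3)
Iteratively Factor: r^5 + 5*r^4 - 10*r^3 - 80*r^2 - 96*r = (r + 3)*(r^4 + 2*r^3 - 16*r^2 - 32*r) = (r + 3)*(r + 4)*(r^3 - 2*r^2 - 8*r) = (r + 2)*(r + 3)*(r + 4)*(r^2 - 4*r) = (r - 4)*(r + 2)*(r + 3)*(r + 4)*(r)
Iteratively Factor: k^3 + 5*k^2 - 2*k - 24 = (k + 4)*(k^2 + k - 6) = (k - 2)*(k + 4)*(k + 3)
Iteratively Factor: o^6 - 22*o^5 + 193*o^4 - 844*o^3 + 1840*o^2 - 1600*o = (o - 4)*(o^5 - 18*o^4 + 121*o^3 - 360*o^2 + 400*o) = (o - 5)*(o - 4)*(o^4 - 13*o^3 + 56*o^2 - 80*o) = (o - 5)*(o - 4)^2*(o^3 - 9*o^2 + 20*o) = o*(o - 5)*(o - 4)^2*(o^2 - 9*o + 20) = o*(o - 5)*(o - 4)^3*(o - 5)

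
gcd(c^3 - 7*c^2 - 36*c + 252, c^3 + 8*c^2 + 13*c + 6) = c + 6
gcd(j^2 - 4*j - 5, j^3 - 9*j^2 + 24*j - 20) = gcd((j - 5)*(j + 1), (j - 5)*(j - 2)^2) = j - 5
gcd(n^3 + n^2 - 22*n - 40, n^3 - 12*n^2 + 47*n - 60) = n - 5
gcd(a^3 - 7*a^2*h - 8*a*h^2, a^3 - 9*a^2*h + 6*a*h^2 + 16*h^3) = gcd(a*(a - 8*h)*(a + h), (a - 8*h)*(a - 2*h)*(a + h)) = a^2 - 7*a*h - 8*h^2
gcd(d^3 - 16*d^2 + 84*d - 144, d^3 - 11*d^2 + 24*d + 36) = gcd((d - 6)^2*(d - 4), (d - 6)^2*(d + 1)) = d^2 - 12*d + 36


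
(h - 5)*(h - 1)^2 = h^3 - 7*h^2 + 11*h - 5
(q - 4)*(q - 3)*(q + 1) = q^3 - 6*q^2 + 5*q + 12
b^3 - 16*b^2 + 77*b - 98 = (b - 7)^2*(b - 2)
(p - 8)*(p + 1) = p^2 - 7*p - 8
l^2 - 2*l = l*(l - 2)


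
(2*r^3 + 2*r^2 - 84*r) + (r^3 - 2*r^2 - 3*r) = 3*r^3 - 87*r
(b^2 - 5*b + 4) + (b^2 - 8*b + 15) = 2*b^2 - 13*b + 19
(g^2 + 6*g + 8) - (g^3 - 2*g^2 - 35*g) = -g^3 + 3*g^2 + 41*g + 8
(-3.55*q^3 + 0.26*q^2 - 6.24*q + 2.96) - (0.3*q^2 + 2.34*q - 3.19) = -3.55*q^3 - 0.04*q^2 - 8.58*q + 6.15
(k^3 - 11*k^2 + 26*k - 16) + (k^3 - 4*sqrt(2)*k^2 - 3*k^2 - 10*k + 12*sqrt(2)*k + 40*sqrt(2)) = 2*k^3 - 14*k^2 - 4*sqrt(2)*k^2 + 16*k + 12*sqrt(2)*k - 16 + 40*sqrt(2)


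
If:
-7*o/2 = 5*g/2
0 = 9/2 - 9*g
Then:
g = 1/2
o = -5/14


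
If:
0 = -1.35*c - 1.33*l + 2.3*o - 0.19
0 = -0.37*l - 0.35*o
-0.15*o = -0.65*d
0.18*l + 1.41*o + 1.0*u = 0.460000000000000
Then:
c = 0.837208213227398 - 2.12597598688726*u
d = 0.0856266036122151 - 0.186144790461337*u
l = 0.763025942882058*u - 0.350991933725747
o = 0.371048615652932 - 0.806627425332461*u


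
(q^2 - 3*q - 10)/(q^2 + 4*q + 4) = (q - 5)/(q + 2)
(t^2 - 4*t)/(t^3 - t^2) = (t - 4)/(t*(t - 1))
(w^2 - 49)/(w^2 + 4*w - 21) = (w - 7)/(w - 3)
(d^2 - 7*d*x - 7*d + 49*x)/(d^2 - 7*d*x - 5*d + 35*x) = (d - 7)/(d - 5)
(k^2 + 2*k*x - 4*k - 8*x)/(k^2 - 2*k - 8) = (k + 2*x)/(k + 2)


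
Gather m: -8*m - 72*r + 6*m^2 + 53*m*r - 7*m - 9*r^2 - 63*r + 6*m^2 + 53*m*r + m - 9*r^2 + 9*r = 12*m^2 + m*(106*r - 14) - 18*r^2 - 126*r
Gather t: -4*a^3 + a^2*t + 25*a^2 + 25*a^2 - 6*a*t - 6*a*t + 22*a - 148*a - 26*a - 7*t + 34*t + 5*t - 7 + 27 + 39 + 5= -4*a^3 + 50*a^2 - 152*a + t*(a^2 - 12*a + 32) + 64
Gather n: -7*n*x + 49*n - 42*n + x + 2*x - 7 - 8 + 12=n*(7 - 7*x) + 3*x - 3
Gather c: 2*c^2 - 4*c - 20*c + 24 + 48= 2*c^2 - 24*c + 72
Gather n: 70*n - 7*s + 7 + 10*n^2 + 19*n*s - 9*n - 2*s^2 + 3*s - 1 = 10*n^2 + n*(19*s + 61) - 2*s^2 - 4*s + 6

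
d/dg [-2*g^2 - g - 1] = -4*g - 1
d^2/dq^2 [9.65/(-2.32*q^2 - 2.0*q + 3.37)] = (103.88032*q^2 + 89.552*q - 9.65*(4.64*q + 2.0)*(9.28*q + 4.0) - 150.89512)/(2.32*q^2 + 2.0*q - 3.37)^3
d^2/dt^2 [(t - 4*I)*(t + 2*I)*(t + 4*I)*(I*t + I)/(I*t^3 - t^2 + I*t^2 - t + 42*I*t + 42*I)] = 10*(-5*t^3 - 6*I*t^2 + 636*t + 296*I)/(t^6 + 3*I*t^5 + 123*t^4 + 251*I*t^3 + 5166*t^2 + 5292*I*t + 74088)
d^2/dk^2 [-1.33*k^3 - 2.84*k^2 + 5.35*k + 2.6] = -7.98*k - 5.68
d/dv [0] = 0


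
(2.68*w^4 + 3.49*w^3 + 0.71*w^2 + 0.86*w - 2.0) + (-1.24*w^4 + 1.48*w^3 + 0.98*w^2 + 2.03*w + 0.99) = 1.44*w^4 + 4.97*w^3 + 1.69*w^2 + 2.89*w - 1.01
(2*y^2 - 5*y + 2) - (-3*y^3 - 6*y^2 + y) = 3*y^3 + 8*y^2 - 6*y + 2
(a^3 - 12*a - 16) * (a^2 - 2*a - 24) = a^5 - 2*a^4 - 36*a^3 + 8*a^2 + 320*a + 384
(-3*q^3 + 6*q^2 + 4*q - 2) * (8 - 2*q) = 6*q^4 - 36*q^3 + 40*q^2 + 36*q - 16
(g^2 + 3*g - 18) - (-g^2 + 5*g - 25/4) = 2*g^2 - 2*g - 47/4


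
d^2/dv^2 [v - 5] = 0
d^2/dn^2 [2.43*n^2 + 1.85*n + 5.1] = 4.86000000000000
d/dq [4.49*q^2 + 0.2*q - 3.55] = 8.98*q + 0.2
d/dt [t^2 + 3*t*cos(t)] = -3*t*sin(t) + 2*t + 3*cos(t)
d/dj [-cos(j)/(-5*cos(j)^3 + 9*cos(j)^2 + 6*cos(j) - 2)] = 16*(10*cos(j)^3 - 9*cos(j)^2 - 2)*sin(j)/(9*cos(j) + 18*cos(2*j) - 5*cos(3*j) + 10)^2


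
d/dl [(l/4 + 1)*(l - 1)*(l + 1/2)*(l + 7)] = l^3 + 63*l^2/8 + 11*l - 39/8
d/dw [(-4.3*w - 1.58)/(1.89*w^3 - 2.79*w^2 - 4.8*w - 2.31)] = (16.254*w^3 - 3.0384*w^2 - 8.8164*w + 2.349)/(3.5721*w^6 - 10.5462*w^5 - 10.3599*w^4 + 18.0522*w^3 + 35.9298*w^2 + 22.176*w + 5.3361)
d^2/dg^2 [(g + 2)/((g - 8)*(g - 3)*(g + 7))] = 2*(3*g^5 + 5*g^3 - 1230*g^2 + 2280*g + 15866)/(g^9 - 12*g^8 - 111*g^7 + 1712*g^6 + 1851*g^5 - 79068*g^4 + 149491*g^3 + 1077048*g^2 - 4487616*g + 4741632)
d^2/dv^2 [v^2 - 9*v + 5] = 2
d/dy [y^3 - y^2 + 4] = y*(3*y - 2)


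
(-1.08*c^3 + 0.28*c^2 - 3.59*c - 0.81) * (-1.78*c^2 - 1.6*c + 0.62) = 1.9224*c^5 + 1.2296*c^4 + 5.2726*c^3 + 7.3594*c^2 - 0.9298*c - 0.5022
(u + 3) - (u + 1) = 2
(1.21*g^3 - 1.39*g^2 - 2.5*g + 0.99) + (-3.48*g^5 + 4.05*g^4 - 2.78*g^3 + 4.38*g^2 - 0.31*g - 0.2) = -3.48*g^5 + 4.05*g^4 - 1.57*g^3 + 2.99*g^2 - 2.81*g + 0.79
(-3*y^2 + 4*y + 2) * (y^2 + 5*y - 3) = -3*y^4 - 11*y^3 + 31*y^2 - 2*y - 6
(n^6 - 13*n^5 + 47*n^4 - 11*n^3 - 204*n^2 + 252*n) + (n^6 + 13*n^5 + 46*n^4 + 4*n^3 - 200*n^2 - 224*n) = 2*n^6 + 93*n^4 - 7*n^3 - 404*n^2 + 28*n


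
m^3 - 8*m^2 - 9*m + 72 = (m - 8)*(m - 3)*(m + 3)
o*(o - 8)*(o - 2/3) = o^3 - 26*o^2/3 + 16*o/3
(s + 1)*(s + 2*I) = s^2 + s + 2*I*s + 2*I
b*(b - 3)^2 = b^3 - 6*b^2 + 9*b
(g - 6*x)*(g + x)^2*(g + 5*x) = g^4 + g^3*x - 31*g^2*x^2 - 61*g*x^3 - 30*x^4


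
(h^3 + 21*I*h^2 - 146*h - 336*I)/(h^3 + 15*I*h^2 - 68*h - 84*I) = (h + 8*I)/(h + 2*I)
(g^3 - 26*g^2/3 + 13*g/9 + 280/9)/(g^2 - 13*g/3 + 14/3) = (3*g^2 - 19*g - 40)/(3*(g - 2))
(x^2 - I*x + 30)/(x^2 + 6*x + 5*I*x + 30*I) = (x - 6*I)/(x + 6)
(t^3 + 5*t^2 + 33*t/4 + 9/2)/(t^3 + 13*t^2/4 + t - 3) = (4*t^2 + 12*t + 9)/(4*t^2 + 5*t - 6)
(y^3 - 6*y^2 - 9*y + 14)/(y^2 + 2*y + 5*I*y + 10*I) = (y^2 - 8*y + 7)/(y + 5*I)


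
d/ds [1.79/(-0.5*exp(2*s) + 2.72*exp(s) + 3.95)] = (1.79*exp(s) - 4.8688)*exp(s)/(-0.5*exp(2*s) + 2.72*exp(s) + 3.95)^2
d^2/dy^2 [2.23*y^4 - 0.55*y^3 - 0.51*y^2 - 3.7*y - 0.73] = 26.76*y^2 - 3.3*y - 1.02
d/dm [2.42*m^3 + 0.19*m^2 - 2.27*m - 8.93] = 7.26*m^2 + 0.38*m - 2.27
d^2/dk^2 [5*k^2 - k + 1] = 10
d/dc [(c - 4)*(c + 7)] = 2*c + 3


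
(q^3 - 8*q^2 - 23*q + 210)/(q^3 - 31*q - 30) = (q - 7)/(q + 1)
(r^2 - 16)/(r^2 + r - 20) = (r + 4)/(r + 5)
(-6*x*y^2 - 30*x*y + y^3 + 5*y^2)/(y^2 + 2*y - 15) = y*(-6*x + y)/(y - 3)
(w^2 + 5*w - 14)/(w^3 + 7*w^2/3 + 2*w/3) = 3*(w^2 + 5*w - 14)/(w*(3*w^2 + 7*w + 2))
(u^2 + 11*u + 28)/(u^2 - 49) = (u + 4)/(u - 7)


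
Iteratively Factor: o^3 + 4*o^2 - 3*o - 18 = (o - 2)*(o^2 + 6*o + 9) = (o - 2)*(o + 3)*(o + 3)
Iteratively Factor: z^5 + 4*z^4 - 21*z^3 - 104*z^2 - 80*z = (z + 4)*(z^4 - 21*z^2 - 20*z) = (z + 1)*(z + 4)*(z^3 - z^2 - 20*z) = z*(z + 1)*(z + 4)*(z^2 - z - 20) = z*(z + 1)*(z + 4)^2*(z - 5)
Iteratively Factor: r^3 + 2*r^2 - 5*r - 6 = (r - 2)*(r^2 + 4*r + 3) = (r - 2)*(r + 1)*(r + 3)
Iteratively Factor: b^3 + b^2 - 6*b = (b - 2)*(b^2 + 3*b) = b*(b - 2)*(b + 3)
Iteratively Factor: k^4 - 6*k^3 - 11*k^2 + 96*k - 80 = (k - 4)*(k^3 - 2*k^2 - 19*k + 20) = (k - 4)*(k - 1)*(k^2 - k - 20) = (k - 5)*(k - 4)*(k - 1)*(k + 4)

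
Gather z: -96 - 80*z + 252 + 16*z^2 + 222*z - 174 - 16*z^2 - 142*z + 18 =0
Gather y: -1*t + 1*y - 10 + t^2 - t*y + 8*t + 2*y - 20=t^2 + 7*t + y*(3 - t) - 30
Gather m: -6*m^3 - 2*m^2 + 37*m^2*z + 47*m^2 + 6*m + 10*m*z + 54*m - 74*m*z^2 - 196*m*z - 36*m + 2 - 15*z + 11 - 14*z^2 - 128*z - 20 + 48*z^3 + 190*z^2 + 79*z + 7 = -6*m^3 + m^2*(37*z + 45) + m*(-74*z^2 - 186*z + 24) + 48*z^3 + 176*z^2 - 64*z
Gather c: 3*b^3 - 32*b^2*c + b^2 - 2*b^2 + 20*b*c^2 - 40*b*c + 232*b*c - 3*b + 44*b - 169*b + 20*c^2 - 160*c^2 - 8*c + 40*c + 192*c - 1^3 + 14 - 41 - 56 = 3*b^3 - b^2 - 128*b + c^2*(20*b - 140) + c*(-32*b^2 + 192*b + 224) - 84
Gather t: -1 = -1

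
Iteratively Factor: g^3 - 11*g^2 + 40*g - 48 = (g - 3)*(g^2 - 8*g + 16) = (g - 4)*(g - 3)*(g - 4)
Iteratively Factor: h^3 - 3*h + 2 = (h - 1)*(h^2 + h - 2) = (h - 1)^2*(h + 2)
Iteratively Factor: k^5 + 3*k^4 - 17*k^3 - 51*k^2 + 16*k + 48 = (k + 4)*(k^4 - k^3 - 13*k^2 + k + 12) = (k - 1)*(k + 4)*(k^3 - 13*k - 12) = (k - 4)*(k - 1)*(k + 4)*(k^2 + 4*k + 3) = (k - 4)*(k - 1)*(k + 3)*(k + 4)*(k + 1)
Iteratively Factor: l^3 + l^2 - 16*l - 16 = (l - 4)*(l^2 + 5*l + 4) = (l - 4)*(l + 4)*(l + 1)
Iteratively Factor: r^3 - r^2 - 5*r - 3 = (r + 1)*(r^2 - 2*r - 3) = (r + 1)^2*(r - 3)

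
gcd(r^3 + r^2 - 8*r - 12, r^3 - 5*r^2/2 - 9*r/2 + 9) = r^2 - r - 6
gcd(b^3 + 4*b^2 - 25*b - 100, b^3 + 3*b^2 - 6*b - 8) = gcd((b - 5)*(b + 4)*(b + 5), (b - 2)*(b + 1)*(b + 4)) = b + 4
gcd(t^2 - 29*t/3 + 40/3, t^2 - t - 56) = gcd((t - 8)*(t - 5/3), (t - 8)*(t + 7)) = t - 8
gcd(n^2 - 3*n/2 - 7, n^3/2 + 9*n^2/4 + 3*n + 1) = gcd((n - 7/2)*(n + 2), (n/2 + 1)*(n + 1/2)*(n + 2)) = n + 2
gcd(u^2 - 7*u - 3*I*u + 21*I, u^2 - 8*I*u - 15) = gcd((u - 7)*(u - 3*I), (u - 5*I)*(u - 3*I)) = u - 3*I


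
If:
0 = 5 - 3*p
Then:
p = 5/3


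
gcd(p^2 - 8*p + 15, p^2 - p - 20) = p - 5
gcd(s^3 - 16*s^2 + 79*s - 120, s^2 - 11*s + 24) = s^2 - 11*s + 24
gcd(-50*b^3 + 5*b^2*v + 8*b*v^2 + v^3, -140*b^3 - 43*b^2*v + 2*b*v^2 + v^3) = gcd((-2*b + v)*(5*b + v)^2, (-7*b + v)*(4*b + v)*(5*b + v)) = 5*b + v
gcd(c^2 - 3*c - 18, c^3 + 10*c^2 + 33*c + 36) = c + 3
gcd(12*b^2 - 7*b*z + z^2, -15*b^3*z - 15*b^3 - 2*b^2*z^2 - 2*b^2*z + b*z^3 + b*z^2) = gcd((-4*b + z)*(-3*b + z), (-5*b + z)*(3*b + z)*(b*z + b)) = 1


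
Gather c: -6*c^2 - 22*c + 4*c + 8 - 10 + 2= -6*c^2 - 18*c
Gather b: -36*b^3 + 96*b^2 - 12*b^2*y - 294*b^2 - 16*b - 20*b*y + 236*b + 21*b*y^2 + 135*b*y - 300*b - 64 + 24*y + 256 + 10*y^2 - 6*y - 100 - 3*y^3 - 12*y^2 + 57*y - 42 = -36*b^3 + b^2*(-12*y - 198) + b*(21*y^2 + 115*y - 80) - 3*y^3 - 2*y^2 + 75*y + 50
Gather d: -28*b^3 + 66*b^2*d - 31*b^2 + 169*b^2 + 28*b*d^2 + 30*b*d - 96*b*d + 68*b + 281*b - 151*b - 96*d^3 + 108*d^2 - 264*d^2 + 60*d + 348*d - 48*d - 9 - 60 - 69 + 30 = -28*b^3 + 138*b^2 + 198*b - 96*d^3 + d^2*(28*b - 156) + d*(66*b^2 - 66*b + 360) - 108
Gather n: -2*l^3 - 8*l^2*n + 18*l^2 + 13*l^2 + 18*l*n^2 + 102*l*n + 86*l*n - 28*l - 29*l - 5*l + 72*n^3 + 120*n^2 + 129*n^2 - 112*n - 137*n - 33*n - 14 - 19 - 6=-2*l^3 + 31*l^2 - 62*l + 72*n^3 + n^2*(18*l + 249) + n*(-8*l^2 + 188*l - 282) - 39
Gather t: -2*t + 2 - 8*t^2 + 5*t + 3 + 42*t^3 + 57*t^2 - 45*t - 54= 42*t^3 + 49*t^2 - 42*t - 49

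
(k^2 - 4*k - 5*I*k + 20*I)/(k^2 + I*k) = (k^2 - 4*k - 5*I*k + 20*I)/(k*(k + I))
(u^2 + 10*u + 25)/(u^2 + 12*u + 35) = (u + 5)/(u + 7)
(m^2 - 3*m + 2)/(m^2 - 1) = (m - 2)/(m + 1)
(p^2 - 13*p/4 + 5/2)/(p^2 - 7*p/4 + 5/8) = 2*(p - 2)/(2*p - 1)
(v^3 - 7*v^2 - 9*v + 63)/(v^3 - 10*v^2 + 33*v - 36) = (v^2 - 4*v - 21)/(v^2 - 7*v + 12)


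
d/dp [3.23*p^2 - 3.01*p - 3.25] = 6.46*p - 3.01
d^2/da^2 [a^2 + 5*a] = 2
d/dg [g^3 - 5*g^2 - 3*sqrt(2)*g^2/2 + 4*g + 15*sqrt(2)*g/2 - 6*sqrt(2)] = 3*g^2 - 10*g - 3*sqrt(2)*g + 4 + 15*sqrt(2)/2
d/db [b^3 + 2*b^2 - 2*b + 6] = 3*b^2 + 4*b - 2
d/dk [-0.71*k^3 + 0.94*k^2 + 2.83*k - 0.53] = -2.13*k^2 + 1.88*k + 2.83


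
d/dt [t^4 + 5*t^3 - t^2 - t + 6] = 4*t^3 + 15*t^2 - 2*t - 1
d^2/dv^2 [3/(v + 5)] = 6/(v + 5)^3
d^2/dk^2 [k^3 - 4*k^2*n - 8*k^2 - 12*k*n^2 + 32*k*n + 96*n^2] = 6*k - 8*n - 16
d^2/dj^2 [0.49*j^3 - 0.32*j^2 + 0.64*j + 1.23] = 2.94*j - 0.64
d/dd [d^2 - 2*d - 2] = 2*d - 2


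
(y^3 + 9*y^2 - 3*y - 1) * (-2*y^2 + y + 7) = -2*y^5 - 17*y^4 + 22*y^3 + 62*y^2 - 22*y - 7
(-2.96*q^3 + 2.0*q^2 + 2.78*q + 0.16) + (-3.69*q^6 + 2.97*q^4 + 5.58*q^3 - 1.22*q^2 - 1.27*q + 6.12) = -3.69*q^6 + 2.97*q^4 + 2.62*q^3 + 0.78*q^2 + 1.51*q + 6.28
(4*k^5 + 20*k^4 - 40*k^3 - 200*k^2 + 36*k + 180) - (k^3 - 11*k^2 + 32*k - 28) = 4*k^5 + 20*k^4 - 41*k^3 - 189*k^2 + 4*k + 208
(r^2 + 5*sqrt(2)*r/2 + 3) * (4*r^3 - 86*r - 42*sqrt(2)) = 4*r^5 + 10*sqrt(2)*r^4 - 74*r^3 - 257*sqrt(2)*r^2 - 468*r - 126*sqrt(2)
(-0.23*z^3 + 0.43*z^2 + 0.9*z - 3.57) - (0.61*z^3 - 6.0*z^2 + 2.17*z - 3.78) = -0.84*z^3 + 6.43*z^2 - 1.27*z + 0.21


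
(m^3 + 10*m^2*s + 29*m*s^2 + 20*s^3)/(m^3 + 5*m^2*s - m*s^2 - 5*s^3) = (-m - 4*s)/(-m + s)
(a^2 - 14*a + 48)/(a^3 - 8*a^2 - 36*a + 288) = 1/(a + 6)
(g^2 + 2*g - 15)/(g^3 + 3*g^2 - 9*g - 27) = (g + 5)/(g^2 + 6*g + 9)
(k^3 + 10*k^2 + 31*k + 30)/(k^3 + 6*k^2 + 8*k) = (k^2 + 8*k + 15)/(k*(k + 4))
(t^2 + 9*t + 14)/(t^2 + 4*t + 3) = (t^2 + 9*t + 14)/(t^2 + 4*t + 3)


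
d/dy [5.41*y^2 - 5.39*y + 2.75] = 10.82*y - 5.39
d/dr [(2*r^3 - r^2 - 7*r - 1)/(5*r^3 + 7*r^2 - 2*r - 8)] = (19*r^4 + 62*r^3 + 18*r^2 + 30*r + 54)/(25*r^6 + 70*r^5 + 29*r^4 - 108*r^3 - 108*r^2 + 32*r + 64)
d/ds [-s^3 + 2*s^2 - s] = -3*s^2 + 4*s - 1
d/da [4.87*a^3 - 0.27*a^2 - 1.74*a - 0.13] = 14.61*a^2 - 0.54*a - 1.74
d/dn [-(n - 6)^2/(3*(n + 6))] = (-n^2 - 12*n + 108)/(3*(n^2 + 12*n + 36))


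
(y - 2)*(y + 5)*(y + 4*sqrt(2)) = y^3 + 3*y^2 + 4*sqrt(2)*y^2 - 10*y + 12*sqrt(2)*y - 40*sqrt(2)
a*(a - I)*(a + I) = a^3 + a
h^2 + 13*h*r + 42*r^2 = (h + 6*r)*(h + 7*r)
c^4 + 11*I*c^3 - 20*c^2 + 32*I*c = c*(c - I)*(c + 4*I)*(c + 8*I)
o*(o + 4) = o^2 + 4*o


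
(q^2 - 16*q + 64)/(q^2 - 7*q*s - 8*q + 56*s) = (q - 8)/(q - 7*s)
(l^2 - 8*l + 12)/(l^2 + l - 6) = (l - 6)/(l + 3)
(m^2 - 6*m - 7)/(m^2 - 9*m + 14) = (m + 1)/(m - 2)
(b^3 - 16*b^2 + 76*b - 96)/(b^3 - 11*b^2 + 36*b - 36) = (b - 8)/(b - 3)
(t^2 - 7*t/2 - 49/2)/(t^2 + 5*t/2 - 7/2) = (t - 7)/(t - 1)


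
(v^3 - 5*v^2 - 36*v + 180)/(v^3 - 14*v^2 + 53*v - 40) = (v^2 - 36)/(v^2 - 9*v + 8)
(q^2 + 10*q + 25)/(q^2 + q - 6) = (q^2 + 10*q + 25)/(q^2 + q - 6)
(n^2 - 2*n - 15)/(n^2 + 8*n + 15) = (n - 5)/(n + 5)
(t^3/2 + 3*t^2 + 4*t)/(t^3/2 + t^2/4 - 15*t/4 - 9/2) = 2*t*(t + 4)/(2*t^2 - 3*t - 9)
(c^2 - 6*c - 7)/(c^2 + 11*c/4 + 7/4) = 4*(c - 7)/(4*c + 7)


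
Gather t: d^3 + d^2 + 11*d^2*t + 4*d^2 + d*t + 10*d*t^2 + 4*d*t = d^3 + 5*d^2 + 10*d*t^2 + t*(11*d^2 + 5*d)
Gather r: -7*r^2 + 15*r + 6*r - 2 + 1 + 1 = -7*r^2 + 21*r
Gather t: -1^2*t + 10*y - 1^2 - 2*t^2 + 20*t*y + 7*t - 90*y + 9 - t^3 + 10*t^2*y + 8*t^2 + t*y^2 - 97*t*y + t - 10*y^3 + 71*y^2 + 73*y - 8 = -t^3 + t^2*(10*y + 6) + t*(y^2 - 77*y + 7) - 10*y^3 + 71*y^2 - 7*y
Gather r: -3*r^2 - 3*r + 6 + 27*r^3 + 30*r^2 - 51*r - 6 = 27*r^3 + 27*r^2 - 54*r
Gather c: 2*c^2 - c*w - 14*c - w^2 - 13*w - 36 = 2*c^2 + c*(-w - 14) - w^2 - 13*w - 36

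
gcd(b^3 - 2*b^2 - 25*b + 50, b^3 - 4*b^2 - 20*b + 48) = b - 2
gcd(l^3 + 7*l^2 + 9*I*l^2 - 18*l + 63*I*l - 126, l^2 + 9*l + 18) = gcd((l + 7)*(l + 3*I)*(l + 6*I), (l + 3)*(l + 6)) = 1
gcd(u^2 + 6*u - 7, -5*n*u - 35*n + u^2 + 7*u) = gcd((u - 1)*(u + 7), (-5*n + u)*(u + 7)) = u + 7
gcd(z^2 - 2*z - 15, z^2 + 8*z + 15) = z + 3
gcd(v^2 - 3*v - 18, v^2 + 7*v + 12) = v + 3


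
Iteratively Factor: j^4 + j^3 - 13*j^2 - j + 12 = (j + 4)*(j^3 - 3*j^2 - j + 3) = (j - 3)*(j + 4)*(j^2 - 1) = (j - 3)*(j + 1)*(j + 4)*(j - 1)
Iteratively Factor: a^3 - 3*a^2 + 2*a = (a - 1)*(a^2 - 2*a) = a*(a - 1)*(a - 2)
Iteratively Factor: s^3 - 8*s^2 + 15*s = (s - 5)*(s^2 - 3*s) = s*(s - 5)*(s - 3)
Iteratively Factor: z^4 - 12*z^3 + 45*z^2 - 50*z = (z - 5)*(z^3 - 7*z^2 + 10*z) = (z - 5)^2*(z^2 - 2*z) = z*(z - 5)^2*(z - 2)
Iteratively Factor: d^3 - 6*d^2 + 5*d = (d - 1)*(d^2 - 5*d) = (d - 5)*(d - 1)*(d)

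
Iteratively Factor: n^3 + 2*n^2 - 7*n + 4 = (n + 4)*(n^2 - 2*n + 1) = (n - 1)*(n + 4)*(n - 1)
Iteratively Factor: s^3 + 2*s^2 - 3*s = (s)*(s^2 + 2*s - 3) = s*(s - 1)*(s + 3)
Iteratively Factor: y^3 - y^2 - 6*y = (y)*(y^2 - y - 6) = y*(y - 3)*(y + 2)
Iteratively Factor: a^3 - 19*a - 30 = (a - 5)*(a^2 + 5*a + 6) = (a - 5)*(a + 2)*(a + 3)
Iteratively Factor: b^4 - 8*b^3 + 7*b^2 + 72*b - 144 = (b - 3)*(b^3 - 5*b^2 - 8*b + 48) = (b - 4)*(b - 3)*(b^2 - b - 12) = (b - 4)^2*(b - 3)*(b + 3)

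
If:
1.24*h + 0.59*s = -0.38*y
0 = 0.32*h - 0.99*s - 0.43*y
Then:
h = -0.0864868681163513*y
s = -0.46229878565377*y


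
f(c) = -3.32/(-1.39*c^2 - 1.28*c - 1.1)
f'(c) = -3.32*(2.78*c + 1.28)/(-1.39*c^2 - 1.28*c - 1.1)^2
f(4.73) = 0.09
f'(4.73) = -0.03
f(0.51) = 1.57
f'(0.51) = -2.00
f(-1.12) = 2.35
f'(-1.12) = 3.06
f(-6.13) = 0.07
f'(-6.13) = 0.03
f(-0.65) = 3.88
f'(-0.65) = 2.39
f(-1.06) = 2.54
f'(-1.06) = 3.25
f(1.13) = 0.77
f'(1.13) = -0.79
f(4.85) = 0.08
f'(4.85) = -0.03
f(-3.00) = 0.34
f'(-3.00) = 0.25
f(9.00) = 0.03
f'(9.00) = -0.01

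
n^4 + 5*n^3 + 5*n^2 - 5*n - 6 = (n - 1)*(n + 1)*(n + 2)*(n + 3)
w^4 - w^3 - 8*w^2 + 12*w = w*(w - 2)^2*(w + 3)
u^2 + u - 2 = (u - 1)*(u + 2)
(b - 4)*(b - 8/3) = b^2 - 20*b/3 + 32/3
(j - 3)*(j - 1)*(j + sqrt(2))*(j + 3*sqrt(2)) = j^4 - 4*j^3 + 4*sqrt(2)*j^3 - 16*sqrt(2)*j^2 + 9*j^2 - 24*j + 12*sqrt(2)*j + 18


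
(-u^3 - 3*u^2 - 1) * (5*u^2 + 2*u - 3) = -5*u^5 - 17*u^4 - 3*u^3 + 4*u^2 - 2*u + 3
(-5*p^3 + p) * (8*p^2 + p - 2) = -40*p^5 - 5*p^4 + 18*p^3 + p^2 - 2*p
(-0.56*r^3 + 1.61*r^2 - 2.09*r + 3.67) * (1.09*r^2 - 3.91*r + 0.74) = -0.6104*r^5 + 3.9445*r^4 - 8.9876*r^3 + 13.3636*r^2 - 15.8963*r + 2.7158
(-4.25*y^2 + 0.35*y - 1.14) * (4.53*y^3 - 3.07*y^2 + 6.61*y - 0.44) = -19.2525*y^5 + 14.633*y^4 - 34.3312*y^3 + 7.6833*y^2 - 7.6894*y + 0.5016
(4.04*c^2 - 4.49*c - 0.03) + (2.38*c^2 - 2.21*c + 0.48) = 6.42*c^2 - 6.7*c + 0.45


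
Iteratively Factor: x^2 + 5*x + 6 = (x + 3)*(x + 2)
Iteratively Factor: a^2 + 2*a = (a + 2)*(a)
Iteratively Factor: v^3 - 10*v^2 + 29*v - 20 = (v - 5)*(v^2 - 5*v + 4) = (v - 5)*(v - 1)*(v - 4)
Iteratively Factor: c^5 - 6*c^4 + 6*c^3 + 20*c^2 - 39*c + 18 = (c - 1)*(c^4 - 5*c^3 + c^2 + 21*c - 18) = (c - 1)*(c + 2)*(c^3 - 7*c^2 + 15*c - 9) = (c - 3)*(c - 1)*(c + 2)*(c^2 - 4*c + 3) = (c - 3)*(c - 1)^2*(c + 2)*(c - 3)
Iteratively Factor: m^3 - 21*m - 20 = (m - 5)*(m^2 + 5*m + 4) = (m - 5)*(m + 4)*(m + 1)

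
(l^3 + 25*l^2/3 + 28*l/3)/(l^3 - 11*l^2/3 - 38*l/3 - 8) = l*(l + 7)/(l^2 - 5*l - 6)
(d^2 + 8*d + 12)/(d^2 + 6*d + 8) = (d + 6)/(d + 4)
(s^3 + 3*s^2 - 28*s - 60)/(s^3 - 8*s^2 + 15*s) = (s^2 + 8*s + 12)/(s*(s - 3))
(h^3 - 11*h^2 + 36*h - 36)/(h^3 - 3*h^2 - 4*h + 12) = (h - 6)/(h + 2)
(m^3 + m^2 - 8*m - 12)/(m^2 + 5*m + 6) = (m^2 - m - 6)/(m + 3)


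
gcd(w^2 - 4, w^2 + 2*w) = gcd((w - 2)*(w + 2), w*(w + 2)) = w + 2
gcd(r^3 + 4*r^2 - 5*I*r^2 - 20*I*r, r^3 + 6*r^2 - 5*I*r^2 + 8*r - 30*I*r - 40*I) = r^2 + r*(4 - 5*I) - 20*I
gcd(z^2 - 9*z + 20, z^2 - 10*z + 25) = z - 5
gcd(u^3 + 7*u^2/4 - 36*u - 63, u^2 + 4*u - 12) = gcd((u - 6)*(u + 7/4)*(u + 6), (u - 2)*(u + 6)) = u + 6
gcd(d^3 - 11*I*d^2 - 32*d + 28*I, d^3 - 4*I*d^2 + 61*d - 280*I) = d - 7*I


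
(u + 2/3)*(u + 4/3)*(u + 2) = u^3 + 4*u^2 + 44*u/9 + 16/9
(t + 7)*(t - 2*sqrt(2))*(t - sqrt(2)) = t^3 - 3*sqrt(2)*t^2 + 7*t^2 - 21*sqrt(2)*t + 4*t + 28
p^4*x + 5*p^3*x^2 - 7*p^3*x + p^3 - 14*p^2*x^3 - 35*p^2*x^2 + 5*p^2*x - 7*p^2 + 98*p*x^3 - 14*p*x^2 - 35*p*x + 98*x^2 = (p - 7)*(p - 2*x)*(p + 7*x)*(p*x + 1)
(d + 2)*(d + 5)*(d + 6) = d^3 + 13*d^2 + 52*d + 60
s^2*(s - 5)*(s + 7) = s^4 + 2*s^3 - 35*s^2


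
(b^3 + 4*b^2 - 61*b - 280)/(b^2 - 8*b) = b + 12 + 35/b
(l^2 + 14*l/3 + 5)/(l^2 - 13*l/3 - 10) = (l + 3)/(l - 6)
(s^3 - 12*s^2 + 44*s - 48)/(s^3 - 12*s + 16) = (s^2 - 10*s + 24)/(s^2 + 2*s - 8)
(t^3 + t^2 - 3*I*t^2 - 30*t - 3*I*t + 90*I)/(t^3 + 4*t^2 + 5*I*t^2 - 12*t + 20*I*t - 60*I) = (t^2 - t*(5 + 3*I) + 15*I)/(t^2 + t*(-2 + 5*I) - 10*I)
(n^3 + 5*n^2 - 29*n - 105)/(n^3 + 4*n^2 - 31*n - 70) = (n + 3)/(n + 2)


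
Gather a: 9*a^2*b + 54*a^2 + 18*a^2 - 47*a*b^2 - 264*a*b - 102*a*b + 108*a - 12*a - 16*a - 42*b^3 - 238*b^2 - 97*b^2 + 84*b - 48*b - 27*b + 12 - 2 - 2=a^2*(9*b + 72) + a*(-47*b^2 - 366*b + 80) - 42*b^3 - 335*b^2 + 9*b + 8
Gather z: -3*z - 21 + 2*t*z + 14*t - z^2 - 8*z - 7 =14*t - z^2 + z*(2*t - 11) - 28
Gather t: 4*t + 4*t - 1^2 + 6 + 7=8*t + 12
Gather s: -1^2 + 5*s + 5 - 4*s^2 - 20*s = -4*s^2 - 15*s + 4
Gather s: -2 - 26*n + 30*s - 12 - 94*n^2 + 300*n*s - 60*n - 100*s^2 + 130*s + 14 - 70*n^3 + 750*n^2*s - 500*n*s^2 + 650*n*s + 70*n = -70*n^3 - 94*n^2 - 16*n + s^2*(-500*n - 100) + s*(750*n^2 + 950*n + 160)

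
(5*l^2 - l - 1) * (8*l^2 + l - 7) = 40*l^4 - 3*l^3 - 44*l^2 + 6*l + 7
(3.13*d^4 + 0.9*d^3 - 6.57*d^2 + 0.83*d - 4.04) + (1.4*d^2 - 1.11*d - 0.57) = 3.13*d^4 + 0.9*d^3 - 5.17*d^2 - 0.28*d - 4.61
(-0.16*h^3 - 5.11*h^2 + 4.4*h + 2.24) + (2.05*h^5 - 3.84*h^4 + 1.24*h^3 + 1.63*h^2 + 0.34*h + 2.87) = 2.05*h^5 - 3.84*h^4 + 1.08*h^3 - 3.48*h^2 + 4.74*h + 5.11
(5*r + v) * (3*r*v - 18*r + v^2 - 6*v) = 15*r^2*v - 90*r^2 + 8*r*v^2 - 48*r*v + v^3 - 6*v^2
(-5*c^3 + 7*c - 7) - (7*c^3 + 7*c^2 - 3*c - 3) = -12*c^3 - 7*c^2 + 10*c - 4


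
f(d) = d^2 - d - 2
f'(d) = 2*d - 1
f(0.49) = -2.25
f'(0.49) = -0.02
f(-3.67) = 15.14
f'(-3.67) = -8.34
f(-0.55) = -1.15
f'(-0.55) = -2.10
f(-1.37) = 1.25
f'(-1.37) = -3.74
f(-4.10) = 18.91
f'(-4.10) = -9.20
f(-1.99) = 3.95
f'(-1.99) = -4.98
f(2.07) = 0.21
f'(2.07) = 3.14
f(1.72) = -0.76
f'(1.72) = 2.44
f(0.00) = -2.00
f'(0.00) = -1.00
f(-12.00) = 154.00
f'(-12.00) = -25.00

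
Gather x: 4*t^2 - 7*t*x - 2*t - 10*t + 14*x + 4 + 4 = 4*t^2 - 12*t + x*(14 - 7*t) + 8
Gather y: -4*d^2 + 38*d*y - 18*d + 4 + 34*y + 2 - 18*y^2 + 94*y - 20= -4*d^2 - 18*d - 18*y^2 + y*(38*d + 128) - 14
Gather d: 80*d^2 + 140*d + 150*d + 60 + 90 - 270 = 80*d^2 + 290*d - 120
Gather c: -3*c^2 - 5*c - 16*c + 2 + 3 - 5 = -3*c^2 - 21*c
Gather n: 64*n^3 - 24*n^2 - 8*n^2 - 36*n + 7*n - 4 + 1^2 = 64*n^3 - 32*n^2 - 29*n - 3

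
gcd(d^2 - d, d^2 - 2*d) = d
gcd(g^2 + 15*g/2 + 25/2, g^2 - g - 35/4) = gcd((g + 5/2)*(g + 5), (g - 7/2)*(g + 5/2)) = g + 5/2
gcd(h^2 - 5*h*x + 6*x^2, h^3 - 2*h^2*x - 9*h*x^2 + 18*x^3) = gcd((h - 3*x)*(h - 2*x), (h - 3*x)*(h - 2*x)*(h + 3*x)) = h^2 - 5*h*x + 6*x^2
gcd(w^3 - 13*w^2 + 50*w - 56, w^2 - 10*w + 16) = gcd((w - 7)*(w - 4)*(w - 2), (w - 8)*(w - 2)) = w - 2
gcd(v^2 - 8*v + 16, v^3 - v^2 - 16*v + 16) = v - 4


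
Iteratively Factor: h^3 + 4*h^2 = (h + 4)*(h^2) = h*(h + 4)*(h)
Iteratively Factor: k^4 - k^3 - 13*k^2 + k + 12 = (k + 3)*(k^3 - 4*k^2 - k + 4) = (k - 4)*(k + 3)*(k^2 - 1) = (k - 4)*(k + 1)*(k + 3)*(k - 1)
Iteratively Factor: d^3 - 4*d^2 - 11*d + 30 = (d + 3)*(d^2 - 7*d + 10) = (d - 2)*(d + 3)*(d - 5)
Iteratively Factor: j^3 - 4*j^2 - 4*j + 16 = (j - 4)*(j^2 - 4) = (j - 4)*(j + 2)*(j - 2)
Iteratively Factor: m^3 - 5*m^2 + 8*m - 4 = (m - 2)*(m^2 - 3*m + 2) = (m - 2)*(m - 1)*(m - 2)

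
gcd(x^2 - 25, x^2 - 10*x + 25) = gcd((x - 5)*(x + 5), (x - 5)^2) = x - 5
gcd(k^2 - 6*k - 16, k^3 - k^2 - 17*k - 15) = 1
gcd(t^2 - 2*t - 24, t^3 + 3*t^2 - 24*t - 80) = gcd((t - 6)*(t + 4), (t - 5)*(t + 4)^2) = t + 4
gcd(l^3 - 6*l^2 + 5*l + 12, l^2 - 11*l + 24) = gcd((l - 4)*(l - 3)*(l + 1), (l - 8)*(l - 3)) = l - 3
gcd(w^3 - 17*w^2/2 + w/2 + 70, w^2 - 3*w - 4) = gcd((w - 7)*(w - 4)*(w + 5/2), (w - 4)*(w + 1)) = w - 4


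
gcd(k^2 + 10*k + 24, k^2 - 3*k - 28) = k + 4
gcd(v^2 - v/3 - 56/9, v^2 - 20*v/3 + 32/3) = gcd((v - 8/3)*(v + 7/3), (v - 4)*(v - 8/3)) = v - 8/3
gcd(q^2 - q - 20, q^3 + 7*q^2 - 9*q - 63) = 1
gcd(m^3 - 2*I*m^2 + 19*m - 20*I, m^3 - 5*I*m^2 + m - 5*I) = m^2 - 6*I*m - 5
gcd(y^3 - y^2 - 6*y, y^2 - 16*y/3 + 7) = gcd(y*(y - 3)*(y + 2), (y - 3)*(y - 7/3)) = y - 3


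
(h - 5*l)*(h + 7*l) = h^2 + 2*h*l - 35*l^2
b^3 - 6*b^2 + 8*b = b*(b - 4)*(b - 2)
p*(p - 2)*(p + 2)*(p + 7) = p^4 + 7*p^3 - 4*p^2 - 28*p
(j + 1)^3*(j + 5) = j^4 + 8*j^3 + 18*j^2 + 16*j + 5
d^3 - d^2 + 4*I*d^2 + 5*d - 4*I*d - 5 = (d - 1)*(d - I)*(d + 5*I)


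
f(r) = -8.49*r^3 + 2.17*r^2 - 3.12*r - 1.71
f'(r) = -25.47*r^2 + 4.34*r - 3.12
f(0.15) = -2.16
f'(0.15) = -3.04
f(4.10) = -563.16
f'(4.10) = -413.48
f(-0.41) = 0.52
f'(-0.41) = -9.18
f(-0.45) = 0.91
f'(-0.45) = -10.23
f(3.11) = -245.81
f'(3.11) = -235.97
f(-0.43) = 0.71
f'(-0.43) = -9.70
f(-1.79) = 59.52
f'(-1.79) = -92.50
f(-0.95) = 10.49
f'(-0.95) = -30.23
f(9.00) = -6043.23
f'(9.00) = -2027.13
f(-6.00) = 1928.97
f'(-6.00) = -946.08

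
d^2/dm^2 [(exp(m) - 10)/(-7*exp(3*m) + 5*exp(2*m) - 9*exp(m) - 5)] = (-196*exp(6*m) + 4515*exp(5*m) - 3623*exp(4*m) + 2670*exp(3*m) - 4650*exp(2*m) + 1855*exp(m) - 475)*exp(m)/(343*exp(9*m) - 735*exp(8*m) + 1848*exp(7*m) - 1280*exp(6*m) + 1326*exp(5*m) + 1050*exp(4*m) - 96*exp(3*m) + 840*exp(2*m) + 675*exp(m) + 125)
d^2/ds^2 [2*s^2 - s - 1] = 4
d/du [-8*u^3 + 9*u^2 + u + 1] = -24*u^2 + 18*u + 1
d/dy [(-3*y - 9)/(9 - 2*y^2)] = 3*(2*y^2 - 4*y*(y + 3) - 9)/(2*y^2 - 9)^2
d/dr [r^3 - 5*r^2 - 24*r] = 3*r^2 - 10*r - 24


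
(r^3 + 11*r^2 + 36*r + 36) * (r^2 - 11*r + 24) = r^5 - 61*r^3 - 96*r^2 + 468*r + 864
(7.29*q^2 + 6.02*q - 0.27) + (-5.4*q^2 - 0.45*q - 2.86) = 1.89*q^2 + 5.57*q - 3.13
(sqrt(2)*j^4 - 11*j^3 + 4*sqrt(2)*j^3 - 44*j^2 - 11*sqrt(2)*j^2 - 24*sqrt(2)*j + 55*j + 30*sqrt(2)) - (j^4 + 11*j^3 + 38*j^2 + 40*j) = -j^4 + sqrt(2)*j^4 - 22*j^3 + 4*sqrt(2)*j^3 - 82*j^2 - 11*sqrt(2)*j^2 - 24*sqrt(2)*j + 15*j + 30*sqrt(2)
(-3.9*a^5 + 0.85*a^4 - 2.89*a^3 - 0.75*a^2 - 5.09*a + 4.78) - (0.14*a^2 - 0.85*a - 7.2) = -3.9*a^5 + 0.85*a^4 - 2.89*a^3 - 0.89*a^2 - 4.24*a + 11.98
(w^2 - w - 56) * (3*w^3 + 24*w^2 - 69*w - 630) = 3*w^5 + 21*w^4 - 261*w^3 - 1905*w^2 + 4494*w + 35280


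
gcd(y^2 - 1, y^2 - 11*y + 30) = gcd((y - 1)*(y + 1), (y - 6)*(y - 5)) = 1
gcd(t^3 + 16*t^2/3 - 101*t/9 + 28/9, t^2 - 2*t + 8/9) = t - 4/3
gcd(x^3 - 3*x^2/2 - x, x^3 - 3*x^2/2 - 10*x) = x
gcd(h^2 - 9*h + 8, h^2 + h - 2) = h - 1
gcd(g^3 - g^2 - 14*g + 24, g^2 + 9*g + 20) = g + 4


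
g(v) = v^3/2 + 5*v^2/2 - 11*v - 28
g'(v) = 3*v^2/2 + 5*v - 11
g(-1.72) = -4.23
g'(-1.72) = -15.16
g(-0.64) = -20.07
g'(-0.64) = -13.59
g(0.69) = -34.24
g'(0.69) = -6.84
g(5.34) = 60.69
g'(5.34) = 58.47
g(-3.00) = 14.00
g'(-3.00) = -12.50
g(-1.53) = -7.11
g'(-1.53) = -15.14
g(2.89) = -26.84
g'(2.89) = 15.98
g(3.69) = -9.43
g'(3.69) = 27.87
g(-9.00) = -91.00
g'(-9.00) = 65.50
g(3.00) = -25.00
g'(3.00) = 17.50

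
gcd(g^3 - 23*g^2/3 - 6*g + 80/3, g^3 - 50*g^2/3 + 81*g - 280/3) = g^2 - 29*g/3 + 40/3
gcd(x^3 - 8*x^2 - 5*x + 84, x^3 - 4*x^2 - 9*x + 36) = x^2 - x - 12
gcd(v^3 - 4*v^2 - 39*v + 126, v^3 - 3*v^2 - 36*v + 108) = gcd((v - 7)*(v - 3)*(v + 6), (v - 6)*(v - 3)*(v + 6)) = v^2 + 3*v - 18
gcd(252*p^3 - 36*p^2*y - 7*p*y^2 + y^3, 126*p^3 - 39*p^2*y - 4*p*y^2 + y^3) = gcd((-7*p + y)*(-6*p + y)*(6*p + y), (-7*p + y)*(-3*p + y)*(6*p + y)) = -42*p^2 - p*y + y^2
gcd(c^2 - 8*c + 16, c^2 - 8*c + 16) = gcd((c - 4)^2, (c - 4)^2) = c^2 - 8*c + 16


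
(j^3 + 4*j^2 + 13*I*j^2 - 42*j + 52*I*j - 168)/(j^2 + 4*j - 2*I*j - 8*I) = (j^2 + 13*I*j - 42)/(j - 2*I)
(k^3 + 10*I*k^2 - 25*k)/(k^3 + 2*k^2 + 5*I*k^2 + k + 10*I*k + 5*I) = k*(k + 5*I)/(k^2 + 2*k + 1)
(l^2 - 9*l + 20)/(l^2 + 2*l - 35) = (l - 4)/(l + 7)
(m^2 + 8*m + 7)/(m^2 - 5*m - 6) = (m + 7)/(m - 6)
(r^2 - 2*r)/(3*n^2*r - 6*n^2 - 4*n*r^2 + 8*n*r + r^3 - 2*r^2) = r/(3*n^2 - 4*n*r + r^2)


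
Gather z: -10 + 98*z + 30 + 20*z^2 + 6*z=20*z^2 + 104*z + 20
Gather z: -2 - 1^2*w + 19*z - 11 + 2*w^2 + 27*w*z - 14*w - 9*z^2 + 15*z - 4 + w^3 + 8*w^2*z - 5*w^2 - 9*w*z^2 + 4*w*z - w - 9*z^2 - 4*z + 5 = w^3 - 3*w^2 - 16*w + z^2*(-9*w - 18) + z*(8*w^2 + 31*w + 30) - 12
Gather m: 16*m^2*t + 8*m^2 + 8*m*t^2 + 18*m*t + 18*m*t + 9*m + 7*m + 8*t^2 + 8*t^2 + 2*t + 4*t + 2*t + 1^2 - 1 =m^2*(16*t + 8) + m*(8*t^2 + 36*t + 16) + 16*t^2 + 8*t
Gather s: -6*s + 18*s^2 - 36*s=18*s^2 - 42*s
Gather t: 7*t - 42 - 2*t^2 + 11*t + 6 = -2*t^2 + 18*t - 36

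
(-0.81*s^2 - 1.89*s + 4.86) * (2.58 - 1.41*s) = 1.1421*s^3 + 0.5751*s^2 - 11.7288*s + 12.5388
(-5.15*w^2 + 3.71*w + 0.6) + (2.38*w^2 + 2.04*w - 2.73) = -2.77*w^2 + 5.75*w - 2.13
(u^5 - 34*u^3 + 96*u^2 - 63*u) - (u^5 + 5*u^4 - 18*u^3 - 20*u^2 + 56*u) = -5*u^4 - 16*u^3 + 116*u^2 - 119*u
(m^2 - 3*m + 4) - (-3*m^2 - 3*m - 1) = 4*m^2 + 5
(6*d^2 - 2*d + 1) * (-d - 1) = -6*d^3 - 4*d^2 + d - 1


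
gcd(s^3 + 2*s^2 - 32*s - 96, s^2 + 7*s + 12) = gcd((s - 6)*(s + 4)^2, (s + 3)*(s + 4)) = s + 4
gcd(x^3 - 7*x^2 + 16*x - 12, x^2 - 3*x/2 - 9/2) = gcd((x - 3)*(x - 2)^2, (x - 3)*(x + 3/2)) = x - 3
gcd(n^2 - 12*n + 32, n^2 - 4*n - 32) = n - 8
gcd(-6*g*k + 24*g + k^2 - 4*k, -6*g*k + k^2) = 6*g - k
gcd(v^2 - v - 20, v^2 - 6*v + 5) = v - 5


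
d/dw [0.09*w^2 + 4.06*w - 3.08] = 0.18*w + 4.06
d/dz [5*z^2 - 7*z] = 10*z - 7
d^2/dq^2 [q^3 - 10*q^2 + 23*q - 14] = 6*q - 20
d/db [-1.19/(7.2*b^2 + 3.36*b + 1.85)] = (17.136*b + 3.9984)/(7.2*b^2 + 3.36*b + 1.85)^2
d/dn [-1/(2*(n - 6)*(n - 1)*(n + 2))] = ((n - 6)*(n - 1) + (n - 6)*(n + 2) + (n - 1)*(n + 2))/(2*(n - 6)^2*(n - 1)^2*(n + 2)^2)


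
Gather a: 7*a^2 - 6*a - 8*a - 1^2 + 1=7*a^2 - 14*a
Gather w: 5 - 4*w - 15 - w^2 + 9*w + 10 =-w^2 + 5*w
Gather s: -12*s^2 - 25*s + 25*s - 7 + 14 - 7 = -12*s^2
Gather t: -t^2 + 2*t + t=-t^2 + 3*t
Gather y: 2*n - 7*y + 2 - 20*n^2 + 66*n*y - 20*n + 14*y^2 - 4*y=-20*n^2 - 18*n + 14*y^2 + y*(66*n - 11) + 2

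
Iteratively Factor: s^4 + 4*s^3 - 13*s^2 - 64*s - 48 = (s - 4)*(s^3 + 8*s^2 + 19*s + 12) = (s - 4)*(s + 3)*(s^2 + 5*s + 4) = (s - 4)*(s + 3)*(s + 4)*(s + 1)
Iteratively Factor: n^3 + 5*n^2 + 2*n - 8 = (n + 4)*(n^2 + n - 2) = (n - 1)*(n + 4)*(n + 2)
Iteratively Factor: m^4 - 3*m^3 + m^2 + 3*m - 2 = (m - 2)*(m^3 - m^2 - m + 1) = (m - 2)*(m + 1)*(m^2 - 2*m + 1) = (m - 2)*(m - 1)*(m + 1)*(m - 1)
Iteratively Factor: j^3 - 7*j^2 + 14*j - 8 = (j - 4)*(j^2 - 3*j + 2) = (j - 4)*(j - 1)*(j - 2)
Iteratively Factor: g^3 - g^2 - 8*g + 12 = (g + 3)*(g^2 - 4*g + 4) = (g - 2)*(g + 3)*(g - 2)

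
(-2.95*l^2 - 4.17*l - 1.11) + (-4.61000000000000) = -2.95*l^2 - 4.17*l - 5.72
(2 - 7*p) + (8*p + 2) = p + 4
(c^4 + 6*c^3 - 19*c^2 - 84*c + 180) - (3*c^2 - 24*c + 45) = c^4 + 6*c^3 - 22*c^2 - 60*c + 135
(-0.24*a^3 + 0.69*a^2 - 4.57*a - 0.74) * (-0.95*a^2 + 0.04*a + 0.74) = 0.228*a^5 - 0.6651*a^4 + 4.1915*a^3 + 1.0308*a^2 - 3.4114*a - 0.5476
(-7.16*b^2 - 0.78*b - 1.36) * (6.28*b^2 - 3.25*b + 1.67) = -44.9648*b^4 + 18.3716*b^3 - 17.963*b^2 + 3.1174*b - 2.2712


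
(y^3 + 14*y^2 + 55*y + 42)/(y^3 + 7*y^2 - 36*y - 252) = (y + 1)/(y - 6)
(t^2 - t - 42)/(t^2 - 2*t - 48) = (t - 7)/(t - 8)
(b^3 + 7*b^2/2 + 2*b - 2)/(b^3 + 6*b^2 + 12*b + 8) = (b - 1/2)/(b + 2)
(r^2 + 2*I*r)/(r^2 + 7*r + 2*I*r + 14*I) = r/(r + 7)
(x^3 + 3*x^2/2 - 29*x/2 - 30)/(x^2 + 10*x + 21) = (x^2 - 3*x/2 - 10)/(x + 7)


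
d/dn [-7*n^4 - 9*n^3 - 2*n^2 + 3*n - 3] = -28*n^3 - 27*n^2 - 4*n + 3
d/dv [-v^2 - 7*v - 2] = -2*v - 7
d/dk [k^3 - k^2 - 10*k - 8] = 3*k^2 - 2*k - 10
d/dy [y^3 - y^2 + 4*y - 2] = 3*y^2 - 2*y + 4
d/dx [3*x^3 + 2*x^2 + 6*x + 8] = 9*x^2 + 4*x + 6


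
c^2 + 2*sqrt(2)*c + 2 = (c + sqrt(2))^2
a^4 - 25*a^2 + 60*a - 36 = (a - 3)*(a - 2)*(a - 1)*(a + 6)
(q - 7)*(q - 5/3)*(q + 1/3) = q^3 - 25*q^2/3 + 79*q/9 + 35/9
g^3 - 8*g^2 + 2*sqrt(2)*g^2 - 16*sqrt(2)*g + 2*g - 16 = (g - 8)*(g + sqrt(2))^2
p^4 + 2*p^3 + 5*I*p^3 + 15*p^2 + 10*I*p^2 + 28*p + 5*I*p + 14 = (p - 2*I)*(p + 7*I)*(-I*p - I)*(I*p + I)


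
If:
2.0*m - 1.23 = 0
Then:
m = 0.62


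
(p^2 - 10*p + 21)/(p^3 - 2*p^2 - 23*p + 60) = (p - 7)/(p^2 + p - 20)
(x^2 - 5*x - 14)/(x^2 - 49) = (x + 2)/(x + 7)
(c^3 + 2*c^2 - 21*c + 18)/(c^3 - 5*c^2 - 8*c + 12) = (c^2 + 3*c - 18)/(c^2 - 4*c - 12)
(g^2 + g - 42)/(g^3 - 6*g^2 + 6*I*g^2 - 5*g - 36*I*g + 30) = (g + 7)/(g^2 + 6*I*g - 5)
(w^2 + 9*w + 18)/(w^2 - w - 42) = (w + 3)/(w - 7)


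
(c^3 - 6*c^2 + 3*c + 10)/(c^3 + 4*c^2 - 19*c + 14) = (c^2 - 4*c - 5)/(c^2 + 6*c - 7)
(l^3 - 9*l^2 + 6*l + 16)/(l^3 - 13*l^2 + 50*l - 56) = (l^2 - 7*l - 8)/(l^2 - 11*l + 28)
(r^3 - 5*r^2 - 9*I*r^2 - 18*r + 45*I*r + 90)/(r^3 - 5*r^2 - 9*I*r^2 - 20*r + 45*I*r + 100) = (r^2 - 9*I*r - 18)/(r^2 - 9*I*r - 20)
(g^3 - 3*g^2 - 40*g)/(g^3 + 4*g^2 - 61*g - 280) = g/(g + 7)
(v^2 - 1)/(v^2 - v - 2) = (v - 1)/(v - 2)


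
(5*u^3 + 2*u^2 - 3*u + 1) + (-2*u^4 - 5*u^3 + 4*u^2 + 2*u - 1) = -2*u^4 + 6*u^2 - u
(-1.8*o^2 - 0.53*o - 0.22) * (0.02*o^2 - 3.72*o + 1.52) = -0.036*o^4 + 6.6854*o^3 - 0.7688*o^2 + 0.0127999999999999*o - 0.3344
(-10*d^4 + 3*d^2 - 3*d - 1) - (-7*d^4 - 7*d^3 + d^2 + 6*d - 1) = -3*d^4 + 7*d^3 + 2*d^2 - 9*d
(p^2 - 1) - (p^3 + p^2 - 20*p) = -p^3 + 20*p - 1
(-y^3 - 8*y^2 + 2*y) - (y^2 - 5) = -y^3 - 9*y^2 + 2*y + 5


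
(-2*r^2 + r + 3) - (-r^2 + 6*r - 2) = -r^2 - 5*r + 5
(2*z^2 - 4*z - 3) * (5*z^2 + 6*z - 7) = 10*z^4 - 8*z^3 - 53*z^2 + 10*z + 21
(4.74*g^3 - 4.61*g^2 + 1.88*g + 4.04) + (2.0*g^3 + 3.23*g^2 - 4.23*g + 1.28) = 6.74*g^3 - 1.38*g^2 - 2.35*g + 5.32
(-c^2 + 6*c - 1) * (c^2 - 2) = -c^4 + 6*c^3 + c^2 - 12*c + 2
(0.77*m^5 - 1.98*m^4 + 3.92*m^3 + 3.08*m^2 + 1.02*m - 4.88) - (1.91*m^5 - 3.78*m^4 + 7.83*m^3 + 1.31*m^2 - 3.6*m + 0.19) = -1.14*m^5 + 1.8*m^4 - 3.91*m^3 + 1.77*m^2 + 4.62*m - 5.07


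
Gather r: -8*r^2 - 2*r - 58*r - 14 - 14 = -8*r^2 - 60*r - 28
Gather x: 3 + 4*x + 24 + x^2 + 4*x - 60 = x^2 + 8*x - 33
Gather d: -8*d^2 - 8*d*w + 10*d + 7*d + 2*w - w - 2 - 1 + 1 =-8*d^2 + d*(17 - 8*w) + w - 2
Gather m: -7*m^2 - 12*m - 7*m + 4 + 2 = -7*m^2 - 19*m + 6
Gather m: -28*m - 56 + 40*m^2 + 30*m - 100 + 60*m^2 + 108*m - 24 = 100*m^2 + 110*m - 180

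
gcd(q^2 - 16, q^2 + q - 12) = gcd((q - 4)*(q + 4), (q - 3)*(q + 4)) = q + 4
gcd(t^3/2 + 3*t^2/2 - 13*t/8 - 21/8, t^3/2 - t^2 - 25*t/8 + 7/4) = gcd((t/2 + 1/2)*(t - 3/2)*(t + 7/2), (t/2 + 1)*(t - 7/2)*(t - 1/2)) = 1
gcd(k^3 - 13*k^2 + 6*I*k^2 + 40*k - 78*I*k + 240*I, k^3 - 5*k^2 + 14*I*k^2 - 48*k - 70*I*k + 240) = k^2 + k*(-5 + 6*I) - 30*I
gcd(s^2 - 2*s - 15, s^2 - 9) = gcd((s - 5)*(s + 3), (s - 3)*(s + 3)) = s + 3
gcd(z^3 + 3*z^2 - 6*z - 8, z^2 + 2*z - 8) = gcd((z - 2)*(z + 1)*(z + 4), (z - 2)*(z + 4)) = z^2 + 2*z - 8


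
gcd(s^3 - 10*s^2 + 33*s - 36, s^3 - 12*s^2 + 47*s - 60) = s^2 - 7*s + 12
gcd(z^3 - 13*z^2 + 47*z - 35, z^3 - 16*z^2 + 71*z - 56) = z^2 - 8*z + 7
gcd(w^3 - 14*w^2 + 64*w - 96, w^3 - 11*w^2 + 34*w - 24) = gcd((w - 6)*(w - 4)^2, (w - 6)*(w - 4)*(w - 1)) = w^2 - 10*w + 24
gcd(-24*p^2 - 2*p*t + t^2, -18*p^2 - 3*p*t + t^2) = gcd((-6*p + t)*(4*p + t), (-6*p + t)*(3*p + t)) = 6*p - t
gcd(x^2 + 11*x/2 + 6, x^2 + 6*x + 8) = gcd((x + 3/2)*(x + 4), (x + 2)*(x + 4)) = x + 4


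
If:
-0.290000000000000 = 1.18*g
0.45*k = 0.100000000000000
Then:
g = -0.25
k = 0.22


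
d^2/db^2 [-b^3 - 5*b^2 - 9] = -6*b - 10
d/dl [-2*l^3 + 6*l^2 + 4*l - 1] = -6*l^2 + 12*l + 4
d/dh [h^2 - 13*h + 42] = 2*h - 13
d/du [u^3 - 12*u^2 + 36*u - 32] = 3*u^2 - 24*u + 36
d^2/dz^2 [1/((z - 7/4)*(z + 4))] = 8*(16*(z + 4)^2 + 4*(z + 4)*(4*z - 7) + (4*z - 7)^2)/((z + 4)^3*(4*z - 7)^3)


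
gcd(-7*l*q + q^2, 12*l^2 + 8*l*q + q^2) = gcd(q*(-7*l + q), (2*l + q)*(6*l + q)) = 1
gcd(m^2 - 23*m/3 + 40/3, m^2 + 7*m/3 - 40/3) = m - 8/3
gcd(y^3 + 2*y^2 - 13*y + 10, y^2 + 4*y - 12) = y - 2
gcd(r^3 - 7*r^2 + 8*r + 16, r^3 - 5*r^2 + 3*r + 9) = r + 1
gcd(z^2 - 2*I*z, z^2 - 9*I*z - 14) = z - 2*I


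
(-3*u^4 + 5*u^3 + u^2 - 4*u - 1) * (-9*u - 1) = 27*u^5 - 42*u^4 - 14*u^3 + 35*u^2 + 13*u + 1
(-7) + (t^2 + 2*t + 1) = t^2 + 2*t - 6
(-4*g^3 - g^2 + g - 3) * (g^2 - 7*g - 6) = -4*g^5 + 27*g^4 + 32*g^3 - 4*g^2 + 15*g + 18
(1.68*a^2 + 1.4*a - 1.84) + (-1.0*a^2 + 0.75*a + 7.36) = 0.68*a^2 + 2.15*a + 5.52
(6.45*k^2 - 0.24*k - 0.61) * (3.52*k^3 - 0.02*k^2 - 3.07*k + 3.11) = 22.704*k^5 - 0.9738*k^4 - 21.9439*k^3 + 20.8085*k^2 + 1.1263*k - 1.8971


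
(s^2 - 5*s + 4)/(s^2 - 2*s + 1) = (s - 4)/(s - 1)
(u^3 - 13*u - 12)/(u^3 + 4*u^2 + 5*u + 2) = (u^2 - u - 12)/(u^2 + 3*u + 2)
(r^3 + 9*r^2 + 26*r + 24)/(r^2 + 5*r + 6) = r + 4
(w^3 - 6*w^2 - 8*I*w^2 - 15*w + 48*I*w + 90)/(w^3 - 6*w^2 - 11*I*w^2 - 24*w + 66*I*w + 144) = (w - 5*I)/(w - 8*I)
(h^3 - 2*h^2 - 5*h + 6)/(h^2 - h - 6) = h - 1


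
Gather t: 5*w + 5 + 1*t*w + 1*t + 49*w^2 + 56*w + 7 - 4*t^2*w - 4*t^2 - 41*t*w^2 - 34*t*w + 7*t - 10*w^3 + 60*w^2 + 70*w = t^2*(-4*w - 4) + t*(-41*w^2 - 33*w + 8) - 10*w^3 + 109*w^2 + 131*w + 12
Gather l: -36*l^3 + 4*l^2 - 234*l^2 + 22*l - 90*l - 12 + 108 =-36*l^3 - 230*l^2 - 68*l + 96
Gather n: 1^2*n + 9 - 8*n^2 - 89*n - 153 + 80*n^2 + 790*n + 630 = 72*n^2 + 702*n + 486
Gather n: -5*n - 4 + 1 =-5*n - 3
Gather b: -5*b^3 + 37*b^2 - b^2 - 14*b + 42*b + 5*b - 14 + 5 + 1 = -5*b^3 + 36*b^2 + 33*b - 8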